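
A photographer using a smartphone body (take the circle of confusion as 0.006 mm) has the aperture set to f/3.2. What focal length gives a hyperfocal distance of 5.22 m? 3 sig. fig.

From H = f²/(N·c) + f, with f ≪ H: f ≈ √(H·N·c) = √(5220 × 3.2 × 0.006) = √100.22 ≈ 10.01 mm.
The +f correction barely moves this — solving exactly, f² + N·c·f − N·c·H = 0 ⇒ f = (−N·c + √((N·c)² + 4·N·c·H))/2 = (−0.0192 + √400.90)/2 ≈ 10.002 mm, so f ≈ 10.0 mm.

10.0 mm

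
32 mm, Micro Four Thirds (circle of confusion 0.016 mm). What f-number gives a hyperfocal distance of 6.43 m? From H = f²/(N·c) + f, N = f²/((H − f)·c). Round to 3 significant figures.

f/10

Rearrange H = f²/(N·c) + f for N: N = f² / ((H − f)·c).
N = 32² / ((6430 − 32) × 0.016) = 1024 / 102.4 ≈ 10.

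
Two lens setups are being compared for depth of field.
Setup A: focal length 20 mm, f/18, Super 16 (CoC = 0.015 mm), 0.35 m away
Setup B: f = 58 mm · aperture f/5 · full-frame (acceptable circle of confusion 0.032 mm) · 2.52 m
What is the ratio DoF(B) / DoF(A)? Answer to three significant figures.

3.65

Setup A: H = 20²/(18×0.015) + 20 ≈ 1501.5 mm; DoF = Df − Dn = 450.31 − 286.24 ≈ 164.07 mm.
Setup B: H = 58²/(5×0.032) + 58 ≈ 21083.0 mm; DoF = Df − Dn = 2854.23 − 2255.84 ≈ 598.39 mm.
Ratio = 598.39 / 164.07 ≈ 3.65.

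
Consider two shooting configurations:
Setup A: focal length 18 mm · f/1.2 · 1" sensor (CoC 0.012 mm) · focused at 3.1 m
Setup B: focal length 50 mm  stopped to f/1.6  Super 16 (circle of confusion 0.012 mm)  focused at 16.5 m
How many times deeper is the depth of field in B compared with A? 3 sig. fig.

4.90

Setup A: H = 18²/(1.2×0.012) + 18 ≈ 22518.0 mm; DoF = Df − Dn = 3592.03 − 2726.53 ≈ 865.50 mm.
Setup B: H = 50²/(1.6×0.012) + 50 ≈ 130258.3 mm; DoF = Df − Dn = 18886.0 − 14649.3 ≈ 4236.7 mm.
Ratio = 4236.7 / 865.50 ≈ 4.90.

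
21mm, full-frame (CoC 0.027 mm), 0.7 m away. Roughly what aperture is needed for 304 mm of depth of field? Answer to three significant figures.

Write h = H − f = f²/(N·c). The thin-lens limits are Dn = s·h/(h + (s−f)) and Df = s·h/(h − (s−f)), so DoF = Df − Dn = 2·s·(s−f)·h / (h² − (s−f)²).
That is a quadratic in h: DoF·h² − 2·s·(s−f)·h − DoF·(s−f)² = 0 ⇒ h = (s−f)·(s + √(s² + DoF²)) / DoF = 679 × (700 + √(700² + 304²)) / 304 = 679 × (700 + 763.162) / 304 ≈ 3268.0 mm.
Then N = f²/(c·h) = 21² / (0.027 × 3268.0) = 441 / 88.237 ≈ 5.

f/5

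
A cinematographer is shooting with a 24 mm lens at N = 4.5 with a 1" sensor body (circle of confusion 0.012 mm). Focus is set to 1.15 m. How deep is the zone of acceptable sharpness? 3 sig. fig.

246 mm

Hyperfocal distance H = f²/(N·c) + f = 24²/(4.5 × 0.012) + 24 = 576/0.054 + 24 ≈ 10690.7 mm ≈ 10.69 m.
Near limit Dn = s·(H − f)/(H + s − 2f) = 1150 × (10690.7 − 24) / (10690.7 + 1150 − 2 × 24) = 1150 × 10666.7 / 11792.7 ≈ 1040.19 mm.
Far limit Df = s·(H − f)/(H − s) = 1150 × (10690.7 − 24) / (10690.7 − 1150) = 1150 × 10666.7 / 9540.7 ≈ 1285.72 mm.
Depth of field = Df − Dn = 1285.72 − 1040.19 ≈ 245.53 mm.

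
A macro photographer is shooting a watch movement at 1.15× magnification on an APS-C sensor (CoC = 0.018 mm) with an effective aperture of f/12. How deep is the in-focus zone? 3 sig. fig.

At magnification m, DoF ≈ 2·N_eff·c/m² = 2 × 12 × 0.018 / 1.15² = 0.432 / 1.322 ≈ 0.327 mm.

0.327 mm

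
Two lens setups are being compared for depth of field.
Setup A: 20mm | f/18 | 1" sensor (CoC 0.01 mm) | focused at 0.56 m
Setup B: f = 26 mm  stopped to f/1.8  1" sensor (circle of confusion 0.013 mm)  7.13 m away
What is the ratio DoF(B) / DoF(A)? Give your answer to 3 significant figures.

Setup A: H = 20²/(18×0.01) + 20 ≈ 2242.2 mm; DoF = Df − Dn = 739.76 − 450.52 ≈ 289.24 mm.
Setup B: H = 26²/(1.8×0.013) + 26 ≈ 28914.9 mm; DoF = Df − Dn = 9455.1 − 5722.7 ≈ 3732.4 mm.
Ratio = 3732.4 / 289.24 ≈ 12.9.

12.9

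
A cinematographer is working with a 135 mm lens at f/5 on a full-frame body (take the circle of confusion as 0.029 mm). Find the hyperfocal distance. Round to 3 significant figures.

Hyperfocal distance H = f²/(N·c) + f = 135²/(5 × 0.029) + 135 = 18225/0.145 + 135 ≈ 125824.7 mm ≈ 126 m.

126 m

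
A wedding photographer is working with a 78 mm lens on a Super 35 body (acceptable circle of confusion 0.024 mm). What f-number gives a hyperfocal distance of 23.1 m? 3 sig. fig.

f/11

Rearrange H = f²/(N·c) + f for N: N = f² / ((H − f)·c).
N = 78² / ((23100 − 78) × 0.024) = 6084 / 552.5 ≈ 11.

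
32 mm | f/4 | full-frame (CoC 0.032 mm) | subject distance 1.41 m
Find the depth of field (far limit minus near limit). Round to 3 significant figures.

0.501 m

Hyperfocal distance H = f²/(N·c) + f = 32²/(4 × 0.032) + 32 = 1024/0.128 + 32 ≈ 8032.0 mm ≈ 8.032 m.
Near limit Dn = s·(H − f)/(H + s − 2f) = 1410 × (8032.0 − 32) / (8032.0 + 1410 − 2 × 32) = 1410 × 8000.0 / 9378.0 ≈ 1202.82 mm.
Far limit Df = s·(H − f)/(H − s) = 1410 × (8032.0 − 32) / (8032.0 − 1410) = 1410 × 8000.0 / 6622.0 ≈ 1703.41 mm.
Depth of field = Df − Dn = 1703.41 − 1202.82 ≈ 500.59 mm ≈ 0.501 m.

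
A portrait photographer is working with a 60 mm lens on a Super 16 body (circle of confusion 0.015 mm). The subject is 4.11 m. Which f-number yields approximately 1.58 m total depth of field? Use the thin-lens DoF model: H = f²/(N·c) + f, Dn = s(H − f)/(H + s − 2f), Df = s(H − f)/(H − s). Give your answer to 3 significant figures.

f/11

Write h = H − f = f²/(N·c). The thin-lens limits are Dn = s·h/(h + (s−f)) and Df = s·h/(h − (s−f)), so DoF = Df − Dn = 2·s·(s−f)·h / (h² − (s−f)²).
That is a quadratic in h: DoF·h² − 2·s·(s−f)·h − DoF·(s−f)² = 0 ⇒ h = (s−f)·(s + √(s² + DoF²)) / DoF = 4050 × (4110 + √(4110² + 1580²)) / 1580 = 4050 × (4110 + 4403.24) / 1580 ≈ 21822 mm.
Then N = f²/(c·h) = 60² / (0.015 × 21822) = 3600 / 327.33 ≈ 11.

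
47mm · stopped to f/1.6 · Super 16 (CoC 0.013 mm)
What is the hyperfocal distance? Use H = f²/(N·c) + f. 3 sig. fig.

Hyperfocal distance H = f²/(N·c) + f = 47²/(1.6 × 0.013) + 47 = 2209/0.0208 + 47 ≈ 106248.9 mm ≈ 106 m.

106 m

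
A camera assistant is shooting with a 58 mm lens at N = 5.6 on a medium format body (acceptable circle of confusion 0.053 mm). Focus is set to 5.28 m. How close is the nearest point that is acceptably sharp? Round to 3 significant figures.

Hyperfocal distance H = f²/(N·c) + f = 58²/(5.6 × 0.053) + 58 = 3364/0.2968 + 58 ≈ 11392.2 mm ≈ 11.39 m.
Near limit Dn = s·(H − f)/(H + s − 2f) = 5280 × (11392.2 − 58) / (11392.2 + 5280 − 2 × 58) = 5280 × 11334.2 / 16556.2 ≈ 3614.6 mm ≈ 3.61 m.

3.61 m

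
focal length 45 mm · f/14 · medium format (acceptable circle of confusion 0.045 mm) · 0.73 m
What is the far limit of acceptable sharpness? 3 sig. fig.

0.928 m

Hyperfocal distance H = f²/(N·c) + f = 45²/(14 × 0.045) + 45 = 2025/0.63 + 45 ≈ 3259.3 mm ≈ 3.259 m.
Far limit Df = s·(H − f)/(H − s) = 730 × (3259.3 − 45) / (3259.3 − 730) = 730 × 3214.3 / 2529.3 ≈ 927.70 mm ≈ 0.928 m.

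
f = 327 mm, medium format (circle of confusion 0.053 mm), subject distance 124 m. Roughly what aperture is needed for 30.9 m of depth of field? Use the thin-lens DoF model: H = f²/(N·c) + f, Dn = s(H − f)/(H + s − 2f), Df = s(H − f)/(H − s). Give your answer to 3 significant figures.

Write h = H − f = f²/(N·c). The thin-lens limits are Dn = s·h/(h + (s−f)) and Df = s·h/(h − (s−f)), so DoF = Df − Dn = 2·s·(s−f)·h / (h² − (s−f)²).
That is a quadratic in h: DoF·h² − 2·s·(s−f)·h − DoF·(s−f)² = 0 ⇒ h = (s−f)·(s + √(s² + DoF²)) / DoF = 123673 × (124000 + √(124000² + 30900²)) / 30900 = 123673 × (124000 + 127792) / 30900 ≈ 1007763 mm.
Then N = f²/(c·h) = 327² / (0.053 × 1007763) = 106929 / 53411 ≈ 2.00.

f/2.00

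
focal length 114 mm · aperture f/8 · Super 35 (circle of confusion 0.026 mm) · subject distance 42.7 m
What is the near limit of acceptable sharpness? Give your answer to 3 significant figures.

Hyperfocal distance H = f²/(N·c) + f = 114²/(8 × 0.026) + 114 = 12996/0.208 + 114 ≈ 62594.8 mm ≈ 62.59 m.
Near limit Dn = s·(H − f)/(H + s − 2f) = 42700 × (62594.8 − 114) / (62594.8 + 42700 − 2 × 114) = 42700 × 62480.8 / 105066.8 ≈ 25393 mm ≈ 25.4 m.

25.4 m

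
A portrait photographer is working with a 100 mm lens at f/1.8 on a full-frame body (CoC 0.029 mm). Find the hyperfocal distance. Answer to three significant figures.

192 m

Hyperfocal distance H = f²/(N·c) + f = 100²/(1.8 × 0.029) + 100 = 10000/0.0522 + 100 ≈ 191670.9 mm ≈ 192 m.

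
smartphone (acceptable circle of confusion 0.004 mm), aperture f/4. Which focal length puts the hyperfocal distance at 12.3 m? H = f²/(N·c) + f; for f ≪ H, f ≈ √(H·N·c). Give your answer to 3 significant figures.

From H = f²/(N·c) + f, with f ≪ H: f ≈ √(H·N·c) = √(12300 × 4 × 0.004) = √196.80 ≈ 14.03 mm.
The +f correction barely moves this — solving exactly, f² + N·c·f − N·c·H = 0 ⇒ f = (−N·c + √((N·c)² + 4·N·c·H))/2 = (−0.016 + √787.20)/2 ≈ 14.021 mm, so f ≈ 14.0 mm.

14.0 mm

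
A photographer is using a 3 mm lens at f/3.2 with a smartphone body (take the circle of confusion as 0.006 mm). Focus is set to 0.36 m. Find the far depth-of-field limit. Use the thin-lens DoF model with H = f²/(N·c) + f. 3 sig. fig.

Hyperfocal distance H = f²/(N·c) + f = 3²/(3.2 × 0.006) + 3 = 9/0.0192 + 3 ≈ 471.7 mm ≈ 0.472 m.
Far limit Df = s·(H − f)/(H − s) = 360 × (471.7 − 3) / (471.7 − 360) = 360 × 468.7 / 111.7 ≈ 1510.1 mm ≈ 1.51 m.

1.51 m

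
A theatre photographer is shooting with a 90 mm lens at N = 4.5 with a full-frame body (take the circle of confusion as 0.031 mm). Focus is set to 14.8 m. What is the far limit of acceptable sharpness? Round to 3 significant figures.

19.8 m

Hyperfocal distance H = f²/(N·c) + f = 90²/(4.5 × 0.031) + 90 = 8100/0.1395 + 90 ≈ 58154.5 mm ≈ 58.15 m.
Far limit Df = s·(H − f)/(H − s) = 14800 × (58154.5 − 90) / (58154.5 − 14800) = 14800 × 58064.5 / 43354.5 ≈ 19822 mm ≈ 19.8 m.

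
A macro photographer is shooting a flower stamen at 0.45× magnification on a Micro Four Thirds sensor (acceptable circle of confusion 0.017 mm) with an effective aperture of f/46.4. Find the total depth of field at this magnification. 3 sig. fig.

At magnification m, DoF ≈ 2·N_eff·c/m² = 2 × 46.4 × 0.017 / 0.45² = 1.578 / 0.2025 ≈ 7.79 mm.

7.79 mm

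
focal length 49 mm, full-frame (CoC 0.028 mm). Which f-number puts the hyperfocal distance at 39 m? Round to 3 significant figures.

Rearrange H = f²/(N·c) + f for N: N = f² / ((H − f)·c).
N = 49² / ((39000 − 49) × 0.028) = 2401 / 1091 ≈ 2.20.

f/2.20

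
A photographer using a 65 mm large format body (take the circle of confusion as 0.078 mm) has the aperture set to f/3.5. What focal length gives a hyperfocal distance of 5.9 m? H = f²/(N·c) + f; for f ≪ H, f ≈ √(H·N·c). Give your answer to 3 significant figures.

40.0 mm

From H = f²/(N·c) + f, with f ≪ H: f ≈ √(H·N·c) = √(5900 × 3.5 × 0.078) = √1610.7 ≈ 40.13 mm.
Exact: f² + N·c·f − N·c·H = 0 ⇒ f = (−N·c + √((N·c)² + 4·N·c·H))/2 = (−0.273 + √6442.9)/2 ≈ 39.997 mm ≈ 40.0 mm.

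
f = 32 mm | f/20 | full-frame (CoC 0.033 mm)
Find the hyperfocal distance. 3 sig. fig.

1.58 m

Hyperfocal distance H = f²/(N·c) + f = 32²/(20 × 0.033) + 32 = 1024/0.66 + 32 ≈ 1583.5 mm ≈ 1.58 m.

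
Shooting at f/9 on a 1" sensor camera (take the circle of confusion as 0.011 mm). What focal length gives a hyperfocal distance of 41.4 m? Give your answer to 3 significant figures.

From H = f²/(N·c) + f, with f ≪ H: f ≈ √(H·N·c) = √(41400 × 9 × 0.011) = √4098.6 ≈ 64.02 mm.
The +f correction barely moves this — solving exactly, f² + N·c·f − N·c·H = 0 ⇒ f = (−N·c + √((N·c)² + 4·N·c·H))/2 = (−0.099 + √16394)/2 ≈ 63.971 mm, so f ≈ 64.0 mm.

64.0 mm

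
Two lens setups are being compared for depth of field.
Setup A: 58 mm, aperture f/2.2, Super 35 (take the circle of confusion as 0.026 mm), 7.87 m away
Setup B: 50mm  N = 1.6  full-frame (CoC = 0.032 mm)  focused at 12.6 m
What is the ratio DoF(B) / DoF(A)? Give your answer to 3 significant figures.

3.26

Setup A: H = 58²/(2.2×0.026) + 58 ≈ 58869.2 mm; DoF = Df − Dn = 9075.5 − 6947.2 ≈ 2128.3 mm.
Setup B: H = 50²/(1.6×0.032) + 50 ≈ 48878.1 mm; DoF = Df − Dn = 16958.8 − 10023.7 ≈ 6935.1 mm.
Ratio = 6935.1 / 2128.3 ≈ 3.26.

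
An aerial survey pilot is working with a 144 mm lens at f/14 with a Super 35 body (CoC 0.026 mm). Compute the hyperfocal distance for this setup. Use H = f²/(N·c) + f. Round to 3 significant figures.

57.1 m

Hyperfocal distance H = f²/(N·c) + f = 144²/(14 × 0.026) + 144 = 20736/0.364 + 144 ≈ 57111.0 mm ≈ 57.1 m.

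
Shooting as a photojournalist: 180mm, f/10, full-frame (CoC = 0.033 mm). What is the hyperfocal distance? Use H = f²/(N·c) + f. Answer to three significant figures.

98.4 m

Hyperfocal distance H = f²/(N·c) + f = 180²/(10 × 0.033) + 180 = 32400/0.33 + 180 ≈ 98361.8 mm ≈ 98.4 m.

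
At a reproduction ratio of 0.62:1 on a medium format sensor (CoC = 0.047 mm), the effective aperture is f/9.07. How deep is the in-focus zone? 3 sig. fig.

At magnification m, DoF ≈ 2·N_eff·c/m² = 2 × 9.07 × 0.047 / 0.62² = 0.8526 / 0.3844 ≈ 2.22 mm.

2.22 mm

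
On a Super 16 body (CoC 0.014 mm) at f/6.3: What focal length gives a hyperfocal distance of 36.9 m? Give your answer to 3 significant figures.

57.0 mm

From H = f²/(N·c) + f, with f ≪ H: f ≈ √(H·N·c) = √(36900 × 6.3 × 0.014) = √3254.6 ≈ 57.05 mm.
Exact: f² + N·c·f − N·c·H = 0 ⇒ f = (−N·c + √((N·c)² + 4·N·c·H))/2 = (−0.0882 + √13018)/2 ≈ 57.005 mm ≈ 57.0 mm.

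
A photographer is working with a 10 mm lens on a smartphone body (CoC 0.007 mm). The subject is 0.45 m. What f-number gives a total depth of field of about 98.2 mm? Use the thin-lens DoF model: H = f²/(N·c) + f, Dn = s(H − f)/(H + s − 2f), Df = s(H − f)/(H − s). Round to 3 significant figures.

f/3.50

Write h = H − f = f²/(N·c). The thin-lens limits are Dn = s·h/(h + (s−f)) and Df = s·h/(h − (s−f)), so DoF = Df − Dn = 2·s·(s−f)·h / (h² − (s−f)²).
That is a quadratic in h: DoF·h² − 2·s·(s−f)·h − DoF·(s−f)² = 0 ⇒ h = (s−f)·(s + √(s² + DoF²)) / DoF = 440 × (450 + √(450² + 98.2²)) / 98.2 = 440 × (450 + 460.590) / 98.2 ≈ 4080.0 mm.
Then N = f²/(c·h) = 10² / (0.007 × 4080.0) = 100 / 28.560 ≈ 3.50.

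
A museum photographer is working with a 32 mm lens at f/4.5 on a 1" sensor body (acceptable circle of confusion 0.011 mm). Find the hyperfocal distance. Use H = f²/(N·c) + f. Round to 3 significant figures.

Hyperfocal distance H = f²/(N·c) + f = 32²/(4.5 × 0.011) + 32 = 1024/0.0495 + 32 ≈ 20718.9 mm ≈ 20.7 m.

20.7 m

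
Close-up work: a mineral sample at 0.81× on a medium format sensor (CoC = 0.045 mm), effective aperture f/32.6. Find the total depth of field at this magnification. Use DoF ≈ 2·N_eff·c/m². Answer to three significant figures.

4.47 mm

At magnification m, DoF ≈ 2·N_eff·c/m² = 2 × 32.6 × 0.045 / 0.81² = 2.934 / 0.6561 ≈ 4.47 mm.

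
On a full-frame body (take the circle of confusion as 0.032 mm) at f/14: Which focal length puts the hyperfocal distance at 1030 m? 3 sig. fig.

From H = f²/(N·c) + f, with f ≪ H: f ≈ √(H·N·c) = √(1030000 × 14 × 0.032) = √461440 ≈ 679.3 mm.
The +f correction barely moves this — solving exactly, f² + N·c·f − N·c·H = 0 ⇒ f = (−N·c + √((N·c)² + 4·N·c·H))/2 = (−0.448 + √1845760)/2 ≈ 679.07 mm, so f ≈ 679 mm.

679 mm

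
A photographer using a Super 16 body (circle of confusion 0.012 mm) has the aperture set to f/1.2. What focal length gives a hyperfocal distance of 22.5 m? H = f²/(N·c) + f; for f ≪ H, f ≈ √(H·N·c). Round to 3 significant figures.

18.0 mm

From H = f²/(N·c) + f, with f ≪ H: f ≈ √(H·N·c) = √(22500 × 1.2 × 0.012) = √324.00 ≈ 18.00 mm.
The +f correction barely moves this — solving exactly, f² + N·c·f − N·c·H = 0 ⇒ f = (−N·c + √((N·c)² + 4·N·c·H))/2 = (−0.0144 + √1296.0)/2 ≈ 17.993 mm, so f ≈ 18.0 mm.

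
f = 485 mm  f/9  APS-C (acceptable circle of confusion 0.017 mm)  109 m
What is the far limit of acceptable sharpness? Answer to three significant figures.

Hyperfocal distance H = f²/(N·c) + f = 485²/(9 × 0.017) + 485 = 235225/0.153 + 485 ≈ 1537903.3 mm ≈ 1538 m.
Far limit Df = s·(H − f)/(H − s) = 109000 × (1537903.3 − 485) / (1537903.3 − 109000) = 109000 × 1537418.3 / 1428903.3 ≈ 117278 mm ≈ 117 m.

117 m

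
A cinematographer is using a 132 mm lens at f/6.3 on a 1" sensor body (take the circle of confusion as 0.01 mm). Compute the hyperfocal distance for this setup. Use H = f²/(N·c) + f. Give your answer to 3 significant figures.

Hyperfocal distance H = f²/(N·c) + f = 132²/(6.3 × 0.01) + 132 = 17424/0.063 + 132 ≈ 276703.4 mm ≈ 277 m.

277 m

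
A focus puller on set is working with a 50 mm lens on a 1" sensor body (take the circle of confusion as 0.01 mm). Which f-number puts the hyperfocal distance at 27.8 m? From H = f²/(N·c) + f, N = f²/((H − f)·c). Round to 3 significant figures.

Rearrange H = f²/(N·c) + f for N: N = f² / ((H − f)·c).
N = 50² / ((27800 − 50) × 0.01) = 2500 / 277.5 ≈ 9.01.

f/9.01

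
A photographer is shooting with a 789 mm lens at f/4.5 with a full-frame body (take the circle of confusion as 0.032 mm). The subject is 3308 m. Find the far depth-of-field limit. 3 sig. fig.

Hyperfocal distance H = f²/(N·c) + f = 789²/(4.5 × 0.032) + 789 = 622521/0.144 + 789 ≈ 4323851.5 mm ≈ 4324 m.
Far limit Df = s·(H − f)/(H − s) = 3308000 × (4323851.5 − 789) / (4323851.5 − 3308000) = 3308000 × 4323062.5 / 1015851.5 ≈ 14077541 mm ≈ 14100 m.

14100 m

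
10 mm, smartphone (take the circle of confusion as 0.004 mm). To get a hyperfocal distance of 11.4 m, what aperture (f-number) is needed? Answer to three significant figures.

f/2.19

Rearrange H = f²/(N·c) + f for N: N = f² / ((H − f)·c).
N = 10² / ((11400 − 10) × 0.004) = 100 / 45.56 ≈ 2.19.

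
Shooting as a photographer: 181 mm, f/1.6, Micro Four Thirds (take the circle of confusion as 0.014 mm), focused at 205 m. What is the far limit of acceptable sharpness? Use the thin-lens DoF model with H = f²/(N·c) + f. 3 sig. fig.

238 m

Hyperfocal distance H = f²/(N·c) + f = 181²/(1.6 × 0.014) + 181 = 32761/0.0224 + 181 ≈ 1462725.6 mm ≈ 1463 m.
Far limit Df = s·(H − f)/(H − s) = 205000 × (1462725.6 − 181) / (1462725.6 − 205000) = 205000 × 1462544.6 / 1257725.6 ≈ 238384 mm ≈ 238 m.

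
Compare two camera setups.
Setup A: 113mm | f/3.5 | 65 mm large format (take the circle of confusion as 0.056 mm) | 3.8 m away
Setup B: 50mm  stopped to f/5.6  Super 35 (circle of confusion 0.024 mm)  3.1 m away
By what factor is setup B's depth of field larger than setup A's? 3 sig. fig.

Setup A: H = 113²/(3.5×0.056) + 113 ≈ 65261.0 mm; DoF = Df − Dn = 4027.96 − 3596.46 ≈ 431.50 mm.
Setup B: H = 50²/(5.6×0.024) + 50 ≈ 18651.2 mm; DoF = Df − Dn = 3708.0 − 2663.3 ≈ 1044.7 mm.
Ratio = 1044.7 / 431.50 ≈ 2.42.

2.42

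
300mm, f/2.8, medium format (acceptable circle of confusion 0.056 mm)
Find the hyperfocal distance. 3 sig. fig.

574 m

Hyperfocal distance H = f²/(N·c) + f = 300²/(2.8 × 0.056) + 300 = 90000/0.1568 + 300 ≈ 574279.6 mm ≈ 574 m.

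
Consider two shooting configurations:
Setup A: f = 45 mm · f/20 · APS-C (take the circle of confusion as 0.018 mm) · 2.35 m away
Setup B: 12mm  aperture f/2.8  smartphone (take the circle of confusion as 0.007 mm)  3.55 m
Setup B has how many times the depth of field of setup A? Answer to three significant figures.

Setup A: H = 45²/(20×0.018) + 45 ≈ 5670.0 mm; DoF = Df − Dn = 3981.6 − 1666.9 ≈ 2314.7 mm.
Setup B: H = 12²/(2.8×0.007) + 12 ≈ 7358.9 mm; DoF = Df − Dn = 6847.5 − 2396.1 ≈ 4451.4 mm.
Ratio = 4451.4 / 2314.7 ≈ 1.92.

1.92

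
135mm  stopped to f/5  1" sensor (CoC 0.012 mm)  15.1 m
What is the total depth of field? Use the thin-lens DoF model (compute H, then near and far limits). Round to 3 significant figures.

Hyperfocal distance H = f²/(N·c) + f = 135²/(5 × 0.012) + 135 = 18225/0.06 + 135 ≈ 303885.0 mm ≈ 303.9 m.
Near limit Dn = s·(H − f)/(H + s − 2f) = 15100 × (303885.0 − 135) / (303885.0 + 15100 − 2 × 135) = 15100 × 303750.0 / 318715.0 ≈ 14391.0 mm.
Far limit Df = s·(H − f)/(H − s) = 15100 × (303885.0 − 135) / (303885.0 − 15100) = 15100 × 303750.0 / 288785.0 ≈ 15882.5 mm.
Depth of field = Df − Dn = 15882.5 − 14391.0 ≈ 1491.5 mm ≈ 1.49 m.

1.49 m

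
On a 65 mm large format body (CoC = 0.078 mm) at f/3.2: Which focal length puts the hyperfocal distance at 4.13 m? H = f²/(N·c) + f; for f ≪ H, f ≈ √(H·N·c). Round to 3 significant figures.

From H = f²/(N·c) + f, with f ≪ H: f ≈ √(H·N·c) = √(4130 × 3.2 × 0.078) = √1030.8 ≈ 32.11 mm.
Exact: f² + N·c·f − N·c·H = 0 ⇒ f = (−N·c + √((N·c)² + 4·N·c·H))/2 = (−0.2496 + √4123.5)/2 ≈ 31.982 mm ≈ 32.0 mm.

32.0 mm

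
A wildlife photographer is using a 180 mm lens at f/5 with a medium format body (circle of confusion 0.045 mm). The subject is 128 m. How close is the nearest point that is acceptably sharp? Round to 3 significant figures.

Hyperfocal distance H = f²/(N·c) + f = 180²/(5 × 0.045) + 180 = 32400/0.225 + 180 ≈ 144180.0 mm ≈ 144.2 m.
Near limit Dn = s·(H − f)/(H + s − 2f) = 128000 × (144180.0 − 180) / (144180.0 + 128000 − 2 × 180) = 128000 × 144000.0 / 271820.0 ≈ 67810 mm ≈ 67.8 m.

67.8 m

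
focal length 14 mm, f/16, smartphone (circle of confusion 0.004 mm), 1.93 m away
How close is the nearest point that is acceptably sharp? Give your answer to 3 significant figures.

1.19 m

Hyperfocal distance H = f²/(N·c) + f = 14²/(16 × 0.004) + 14 = 196/0.064 + 14 ≈ 3076.5 mm ≈ 3.076 m.
Near limit Dn = s·(H − f)/(H + s − 2f) = 1930 × (3076.5 − 14) / (3076.5 + 1930 − 2 × 14) = 1930 × 3062.5 / 4978.5 ≈ 1187.2 mm ≈ 1.19 m.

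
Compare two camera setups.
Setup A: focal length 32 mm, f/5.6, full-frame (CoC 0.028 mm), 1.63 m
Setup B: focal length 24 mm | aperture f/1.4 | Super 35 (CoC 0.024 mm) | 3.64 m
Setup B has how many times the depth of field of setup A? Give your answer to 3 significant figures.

1.89

Setup A: H = 32²/(5.6×0.028) + 32 ≈ 6562.6 mm; DoF = Df − Dn = 2158.07 − 1309.56 ≈ 848.51 mm.
Setup B: H = 24²/(1.4×0.024) + 24 ≈ 17166.9 mm; DoF = Df − Dn = 4613.0 − 3005.9 ≈ 1607.1 mm.
Ratio = 1607.1 / 848.51 ≈ 1.89.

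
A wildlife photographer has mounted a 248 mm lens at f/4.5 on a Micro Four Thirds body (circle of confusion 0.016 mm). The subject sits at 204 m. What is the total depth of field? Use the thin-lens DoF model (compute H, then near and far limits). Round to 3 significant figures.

103 m

Hyperfocal distance H = f²/(N·c) + f = 248²/(4.5 × 0.016) + 248 = 61504/0.072 + 248 ≈ 854470.2 mm ≈ 854.5 m.
Near limit Dn = s·(H − f)/(H + s − 2f) = 204000 × (854470.2 − 248) / (854470.2 + 204000 − 2 × 248) = 204000 × 854222.2 / 1057974.2 ≈ 164712 mm.
Far limit Df = s·(H − f)/(H − s) = 204000 × (854470.2 − 248) / (854470.2 − 204000) = 204000 × 854222.2 / 650470.2 ≈ 267901 mm.
Depth of field = Df − Dn = 267901 − 164712 ≈ 103189 mm ≈ 103 m.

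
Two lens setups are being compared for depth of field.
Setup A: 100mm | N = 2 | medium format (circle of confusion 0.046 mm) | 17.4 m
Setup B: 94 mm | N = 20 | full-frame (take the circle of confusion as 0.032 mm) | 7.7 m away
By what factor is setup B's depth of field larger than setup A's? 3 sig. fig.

Setup A: H = 100²/(2×0.046) + 100 ≈ 108795.7 mm; DoF = Df − Dn = 20693.6 − 15010.9 ≈ 5682.7 mm.
Setup B: H = 94²/(20×0.032) + 94 ≈ 13900.2 mm; DoF = Df − Dn = 17146 − 4965 ≈ 12181 mm.
Ratio = 12181 / 5682.7 ≈ 2.14.

2.14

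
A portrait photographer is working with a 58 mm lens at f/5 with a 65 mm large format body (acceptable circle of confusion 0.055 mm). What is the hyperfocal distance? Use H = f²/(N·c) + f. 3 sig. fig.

12.3 m

Hyperfocal distance H = f²/(N·c) + f = 58²/(5 × 0.055) + 58 = 3364/0.275 + 58 ≈ 12290.7 mm ≈ 12.3 m.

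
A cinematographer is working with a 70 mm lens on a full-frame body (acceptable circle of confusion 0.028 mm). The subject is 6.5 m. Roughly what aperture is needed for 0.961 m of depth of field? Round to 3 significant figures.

f/2.00

Write h = H − f = f²/(N·c). The thin-lens limits are Dn = s·h/(h + (s−f)) and Df = s·h/(h − (s−f)), so DoF = Df − Dn = 2·s·(s−f)·h / (h² − (s−f)²).
That is a quadratic in h: DoF·h² − 2·s·(s−f)·h − DoF·(s−f)² = 0 ⇒ h = (s−f)·(s + √(s² + DoF²)) / DoF = 6430 × (6500 + √(6500² + 961²)) / 961 = 6430 × (6500 + 6570.66) / 961 ≈ 87455 mm.
Then N = f²/(c·h) = 70² / (0.028 × 87455) = 4900 / 2448.7 ≈ 2.00.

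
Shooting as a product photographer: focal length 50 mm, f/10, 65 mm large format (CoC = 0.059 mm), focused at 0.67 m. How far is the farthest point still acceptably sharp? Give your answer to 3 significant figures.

Hyperfocal distance H = f²/(N·c) + f = 50²/(10 × 0.059) + 50 = 2500/0.59 + 50 ≈ 4287.3 mm ≈ 4.287 m.
Far limit Df = s·(H − f)/(H − s) = 670 × (4287.3 − 50) / (4287.3 − 670) = 670 × 4237.3 / 3617.3 ≈ 784.84 mm ≈ 0.785 m.

0.785 m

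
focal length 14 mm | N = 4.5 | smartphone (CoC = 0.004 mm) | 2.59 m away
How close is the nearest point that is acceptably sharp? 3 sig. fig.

2.09 m

Hyperfocal distance H = f²/(N·c) + f = 14²/(4.5 × 0.004) + 14 = 196/0.018 + 14 ≈ 10902.9 mm ≈ 10.90 m.
Near limit Dn = s·(H − f)/(H + s − 2f) = 2590 × (10902.9 − 14) / (10902.9 + 2590 − 2 × 14) = 2590 × 10888.9 / 13464.9 ≈ 2094.5 mm ≈ 2.09 m.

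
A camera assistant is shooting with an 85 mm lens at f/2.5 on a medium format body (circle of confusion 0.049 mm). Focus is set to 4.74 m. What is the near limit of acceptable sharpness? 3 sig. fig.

4.39 m

Hyperfocal distance H = f²/(N·c) + f = 85²/(2.5 × 0.049) + 85 = 7225/0.1225 + 85 ≈ 59064.6 mm ≈ 59.06 m.
Near limit Dn = s·(H − f)/(H + s − 2f) = 4740 × (59064.6 − 85) / (59064.6 + 4740 − 2 × 85) = 4740 × 58979.6 / 63634.6 ≈ 4393.3 mm ≈ 4.39 m.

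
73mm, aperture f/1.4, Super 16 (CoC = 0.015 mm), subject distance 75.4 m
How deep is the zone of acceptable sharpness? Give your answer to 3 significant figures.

49.1 m

Hyperfocal distance H = f²/(N·c) + f = 73²/(1.4 × 0.015) + 73 = 5329/0.021 + 73 ≈ 253834.9 mm ≈ 253.8 m.
Near limit Dn = s·(H − f)/(H + s − 2f) = 75400 × (253834.9 − 73) / (253834.9 + 75400 − 2 × 73) = 75400 × 253761.9 / 329088.9 ≈ 58141 mm.
Far limit Df = s·(H − f)/(H − s) = 75400 × (253834.9 − 73) / (253834.9 − 75400) = 75400 × 253761.9 / 178434.9 ≈ 107230 mm.
Depth of field = Df − Dn = 107230 − 58141 ≈ 49089 mm ≈ 49.1 m.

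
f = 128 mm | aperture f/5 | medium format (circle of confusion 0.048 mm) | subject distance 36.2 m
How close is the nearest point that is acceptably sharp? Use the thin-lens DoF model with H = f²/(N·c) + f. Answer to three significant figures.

Hyperfocal distance H = f²/(N·c) + f = 128²/(5 × 0.048) + 128 = 16384/0.24 + 128 ≈ 68394.7 mm ≈ 68.39 m.
Near limit Dn = s·(H − f)/(H + s − 2f) = 36200 × (68394.7 − 128) / (68394.7 + 36200 − 2 × 128) = 36200 × 68266.7 / 104338.7 ≈ 23685 mm ≈ 23.7 m.

23.7 m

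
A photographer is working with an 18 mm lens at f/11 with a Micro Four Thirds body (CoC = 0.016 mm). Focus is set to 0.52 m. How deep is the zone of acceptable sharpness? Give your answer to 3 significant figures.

306 mm

Hyperfocal distance H = f²/(N·c) + f = 18²/(11 × 0.016) + 18 = 324/0.176 + 18 ≈ 1858.9 mm ≈ 1.859 m.
Near limit Dn = s·(H − f)/(H + s − 2f) = 520 × (1858.9 − 18) / (1858.9 + 520 − 2 × 18) = 520 × 1840.9 / 2342.9 ≈ 408.58 mm.
Far limit Df = s·(H − f)/(H − s) = 520 × (1858.9 − 18) / (1858.9 − 520) = 520 × 1840.9 / 1338.9 ≈ 714.96 mm.
Depth of field = Df − Dn = 714.96 − 408.58 ≈ 306.38 mm.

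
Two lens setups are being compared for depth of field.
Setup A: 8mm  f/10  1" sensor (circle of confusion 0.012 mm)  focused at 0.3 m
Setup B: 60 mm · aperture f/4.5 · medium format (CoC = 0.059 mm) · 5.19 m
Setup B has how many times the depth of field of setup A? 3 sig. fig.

9.77

Setup A: H = 8²/(10×0.012) + 8 ≈ 541.3 mm; DoF = Df − Dn = 662.98 − 193.86 ≈ 469.12 mm.
Setup B: H = 60²/(4.5×0.059) + 60 ≈ 13619.3 mm; DoF = Df − Dn = 8348.6 − 3765.4 ≈ 4583.2 mm.
Ratio = 4583.2 / 469.12 ≈ 9.77.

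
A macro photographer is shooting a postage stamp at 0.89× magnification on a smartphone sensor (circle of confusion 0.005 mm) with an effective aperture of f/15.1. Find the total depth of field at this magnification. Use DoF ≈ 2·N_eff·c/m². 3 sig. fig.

0.191 mm

At magnification m, DoF ≈ 2·N_eff·c/m² = 2 × 15.1 × 0.005 / 0.89² = 0.151 / 0.7921 ≈ 0.191 mm.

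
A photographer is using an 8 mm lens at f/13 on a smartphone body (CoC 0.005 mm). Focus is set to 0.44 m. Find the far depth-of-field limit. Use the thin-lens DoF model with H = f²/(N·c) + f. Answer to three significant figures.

Hyperfocal distance H = f²/(N·c) + f = 8²/(13 × 0.005) + 8 = 64/0.065 + 8 ≈ 992.6 mm ≈ 0.993 m.
Far limit Df = s·(H − f)/(H − s) = 440 × (992.6 − 8) / (992.6 − 440) = 440 × 984.6 / 552.6 ≈ 783.96 mm ≈ 0.784 m.

0.784 m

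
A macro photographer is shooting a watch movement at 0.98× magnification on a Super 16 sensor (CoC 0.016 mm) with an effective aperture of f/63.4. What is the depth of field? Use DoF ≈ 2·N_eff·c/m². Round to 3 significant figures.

2.11 mm

At magnification m, DoF ≈ 2·N_eff·c/m² = 2 × 63.4 × 0.016 / 0.98² = 2.029 / 0.9604 ≈ 2.11 mm.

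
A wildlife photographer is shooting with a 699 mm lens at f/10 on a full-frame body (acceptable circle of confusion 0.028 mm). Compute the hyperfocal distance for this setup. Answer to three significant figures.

1750 m

Hyperfocal distance H = f²/(N·c) + f = 699²/(10 × 0.028) + 699 = 488601/0.28 + 699 ≈ 1745702.6 mm ≈ 1750 m.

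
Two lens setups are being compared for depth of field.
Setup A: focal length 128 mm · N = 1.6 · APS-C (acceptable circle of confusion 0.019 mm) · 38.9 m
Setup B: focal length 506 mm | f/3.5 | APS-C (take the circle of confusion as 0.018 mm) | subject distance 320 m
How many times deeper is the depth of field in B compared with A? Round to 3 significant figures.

Setup A: H = 128²/(1.6×0.019) + 128 ≈ 539075.4 mm; DoF = Df − Dn = 41915.4 − 36289.3 ≈ 5626.1 mm.
Setup B: H = 506²/(3.5×0.018) + 506 ≈ 4064569.5 mm; DoF = Df − Dn = 347303 − 296677 ≈ 50626 mm.
Ratio = 50626 / 5626.1 ≈ 9.00.

9.00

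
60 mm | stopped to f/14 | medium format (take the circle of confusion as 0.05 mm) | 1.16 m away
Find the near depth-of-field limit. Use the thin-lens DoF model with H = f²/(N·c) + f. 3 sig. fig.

0.956 m

Hyperfocal distance H = f²/(N·c) + f = 60²/(14 × 0.05) + 60 = 3600/0.7 + 60 ≈ 5202.9 mm ≈ 5.203 m.
Near limit Dn = s·(H − f)/(H + s − 2f) = 1160 × (5202.9 − 60) / (5202.9 + 1160 − 2 × 60) = 1160 × 5142.9 / 6242.9 ≈ 955.61 mm ≈ 0.956 m.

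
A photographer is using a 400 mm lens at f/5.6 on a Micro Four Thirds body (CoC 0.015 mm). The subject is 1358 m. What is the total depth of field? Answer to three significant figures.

3930 m

Hyperfocal distance H = f²/(N·c) + f = 400²/(5.6 × 0.015) + 400 = 160000/0.084 + 400 ≈ 1905161.9 mm ≈ 1905 m.
Near limit Dn = s·(H − f)/(H + s − 2f) = 1358000 × (1905161.9 − 400) / (1905161.9 + 1358000 − 2 × 400) = 1358000 × 1904761.9 / 3262361.9 ≈ 792882 mm.
Far limit Df = s·(H − f)/(H − s) = 1358000 × (1905161.9 − 400) / (1905161.9 − 1358000) = 1358000 × 1904761.9 / 547161.9 ≈ 4727425 mm.
Depth of field = Df − Dn = 4727425 − 792882 ≈ 3934543 mm ≈ 3930 m.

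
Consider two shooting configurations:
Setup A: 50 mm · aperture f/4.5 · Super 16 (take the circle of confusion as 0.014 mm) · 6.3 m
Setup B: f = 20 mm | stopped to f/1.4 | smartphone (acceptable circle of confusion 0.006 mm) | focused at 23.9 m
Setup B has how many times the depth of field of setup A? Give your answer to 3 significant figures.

Setup A: H = 50²/(4.5×0.014) + 50 ≈ 39732.5 mm; DoF = Df − Dn = 7477.7 − 5442.8 ≈ 2034.9 mm.
Setup B: H = 20²/(1.4×0.006) + 20 ≈ 47639.0 mm; DoF = Df − Dn = 47942 − 15918 ≈ 32024 mm.
Ratio = 32024 / 2034.9 ≈ 15.7.

15.7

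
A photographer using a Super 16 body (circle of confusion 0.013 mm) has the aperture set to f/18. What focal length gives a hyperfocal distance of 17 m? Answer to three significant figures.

From H = f²/(N·c) + f, with f ≪ H: f ≈ √(H·N·c) = √(17000 × 18 × 0.013) = √3978.0 ≈ 63.07 mm.
Exact: f² + N·c·f − N·c·H = 0 ⇒ f = (−N·c + √((N·c)² + 4·N·c·H))/2 = (−0.234 + √15912)/2 ≈ 62.954 mm ≈ 63.0 mm.

63.0 mm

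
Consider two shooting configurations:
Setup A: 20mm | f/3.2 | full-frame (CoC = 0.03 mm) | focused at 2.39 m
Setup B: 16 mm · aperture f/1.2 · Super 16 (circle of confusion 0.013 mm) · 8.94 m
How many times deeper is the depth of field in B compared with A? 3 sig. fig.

3.44

Setup A: H = 20²/(3.2×0.03) + 20 ≈ 4186.7 mm; DoF = Df − Dn = 5542.7 − 1523.5 ≈ 4019.2 mm.
Setup B: H = 16²/(1.2×0.013) + 16 ≈ 16426.3 mm; DoF = Df − Dn = 19597 − 5791 ≈ 13806 mm.
Ratio = 13806 / 4019.2 ≈ 3.44.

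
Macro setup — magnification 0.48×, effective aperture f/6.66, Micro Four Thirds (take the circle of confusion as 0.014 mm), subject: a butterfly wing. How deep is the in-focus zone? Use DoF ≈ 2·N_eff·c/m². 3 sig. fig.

At magnification m, DoF ≈ 2·N_eff·c/m² = 2 × 6.66 × 0.014 / 0.48² = 0.1865 / 0.2304 ≈ 0.809 mm.

0.809 mm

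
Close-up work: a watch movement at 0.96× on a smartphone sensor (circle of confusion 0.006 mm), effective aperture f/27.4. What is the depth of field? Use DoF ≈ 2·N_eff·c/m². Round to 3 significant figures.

0.357 mm

At magnification m, DoF ≈ 2·N_eff·c/m² = 2 × 27.4 × 0.006 / 0.96² = 0.3288 / 0.9216 ≈ 0.357 mm.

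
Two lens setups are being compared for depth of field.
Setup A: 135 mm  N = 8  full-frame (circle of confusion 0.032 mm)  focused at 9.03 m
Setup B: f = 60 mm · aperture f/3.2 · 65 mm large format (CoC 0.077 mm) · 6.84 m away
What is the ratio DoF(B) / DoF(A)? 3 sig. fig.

Setup A: H = 135²/(8×0.032) + 135 ≈ 71326.4 mm; DoF = Df − Dn = 10319.3 − 8027.1 ≈ 2292.2 mm.
Setup B: H = 60²/(3.2×0.077) + 60 ≈ 14670.4 mm; DoF = Df − Dn = 12762.5 − 4672.0 ≈ 8090.5 mm.
Ratio = 8090.5 / 2292.2 ≈ 3.53.

3.53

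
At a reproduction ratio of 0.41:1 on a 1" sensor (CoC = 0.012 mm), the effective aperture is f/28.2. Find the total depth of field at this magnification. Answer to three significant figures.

4.03 mm

At magnification m, DoF ≈ 2·N_eff·c/m² = 2 × 28.2 × 0.012 / 0.41² = 0.6768 / 0.1681 ≈ 4.03 mm.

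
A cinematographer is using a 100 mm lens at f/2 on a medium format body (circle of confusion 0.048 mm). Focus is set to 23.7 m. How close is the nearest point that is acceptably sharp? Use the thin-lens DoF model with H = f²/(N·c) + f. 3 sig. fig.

Hyperfocal distance H = f²/(N·c) + f = 100²/(2 × 0.048) + 100 = 10000/0.096 + 100 ≈ 104266.7 mm ≈ 104.3 m.
Near limit Dn = s·(H − f)/(H + s − 2f) = 23700 × (104266.7 − 100) / (104266.7 + 23700 − 2 × 100) = 23700 × 104166.7 / 127766.7 ≈ 19322 mm ≈ 19.3 m.

19.3 m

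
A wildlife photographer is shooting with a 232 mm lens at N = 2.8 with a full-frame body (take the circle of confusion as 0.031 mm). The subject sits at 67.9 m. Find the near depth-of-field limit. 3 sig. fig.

Hyperfocal distance H = f²/(N·c) + f = 232²/(2.8 × 0.031) + 232 = 53824/0.0868 + 232 ≈ 620324.2 mm ≈ 620.3 m.
Near limit Dn = s·(H − f)/(H + s − 2f) = 67900 × (620324.2 − 232) / (620324.2 + 67900 − 2 × 232) = 67900 × 620092.2 / 687760.2 ≈ 61219 mm ≈ 61.2 m.

61.2 m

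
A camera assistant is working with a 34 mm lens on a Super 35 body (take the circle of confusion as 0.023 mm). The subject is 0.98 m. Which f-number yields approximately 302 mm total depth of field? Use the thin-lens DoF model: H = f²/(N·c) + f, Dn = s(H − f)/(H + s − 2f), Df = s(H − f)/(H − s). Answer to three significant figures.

f/8

Write h = H − f = f²/(N·c). The thin-lens limits are Dn = s·h/(h + (s−f)) and Df = s·h/(h − (s−f)), so DoF = Df − Dn = 2·s·(s−f)·h / (h² − (s−f)²).
That is a quadratic in h: DoF·h² − 2·s·(s−f)·h − DoF·(s−f)² = 0 ⇒ h = (s−f)·(s + √(s² + DoF²)) / DoF = 946 × (980 + √(980² + 302²)) / 302 = 946 × (980 + 1025.48) / 302 ≈ 6282.1 mm.
Then N = f²/(c·h) = 34² / (0.023 × 6282.1) = 1156 / 144.49 ≈ 8.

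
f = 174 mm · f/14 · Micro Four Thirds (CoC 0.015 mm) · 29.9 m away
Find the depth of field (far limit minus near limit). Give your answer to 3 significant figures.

12.9 m

Hyperfocal distance H = f²/(N·c) + f = 174²/(14 × 0.015) + 174 = 30276/0.21 + 174 ≈ 144345.4 mm ≈ 144.3 m.
Near limit Dn = s·(H − f)/(H + s − 2f) = 29900 × (144345.4 − 174) / (144345.4 + 29900 − 2 × 174) = 29900 × 144171.4 / 173897.4 ≈ 24789 mm.
Far limit Df = s·(H − f)/(H − s) = 29900 × (144345.4 − 174) / (144345.4 − 29900) = 29900 × 144171.4 / 114445.4 ≈ 37666 mm.
Depth of field = Df − Dn = 37666 − 24789 ≈ 12877 mm ≈ 12.9 m.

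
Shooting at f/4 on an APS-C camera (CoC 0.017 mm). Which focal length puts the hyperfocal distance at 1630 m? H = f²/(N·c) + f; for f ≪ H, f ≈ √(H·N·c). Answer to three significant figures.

333 mm

From H = f²/(N·c) + f, with f ≪ H: f ≈ √(H·N·c) = √(1630000 × 4 × 0.017) = √110840 ≈ 332.9 mm.
The +f correction barely moves this — solving exactly, f² + N·c·f − N·c·H = 0 ⇒ f = (−N·c + √((N·c)² + 4·N·c·H))/2 = (−0.068 + √443360)/2 ≈ 332.89 mm, so f ≈ 333 mm.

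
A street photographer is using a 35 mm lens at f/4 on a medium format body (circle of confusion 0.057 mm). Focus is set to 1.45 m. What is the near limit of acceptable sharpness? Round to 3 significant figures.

Hyperfocal distance H = f²/(N·c) + f = 35²/(4 × 0.057) + 35 = 1225/0.228 + 35 ≈ 5407.8 mm ≈ 5.408 m.
Near limit Dn = s·(H − f)/(H + s − 2f) = 1450 × (5407.8 − 35) / (5407.8 + 1450 − 2 × 35) = 1450 × 5372.8 / 6787.8 ≈ 1147.7 mm ≈ 1.15 m.

1.15 m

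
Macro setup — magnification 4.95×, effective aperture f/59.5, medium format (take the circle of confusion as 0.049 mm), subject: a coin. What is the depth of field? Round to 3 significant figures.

0.238 mm

At magnification m, DoF ≈ 2·N_eff·c/m² = 2 × 59.5 × 0.049 / 4.95² = 5.831 / 24.5 ≈ 0.238 mm.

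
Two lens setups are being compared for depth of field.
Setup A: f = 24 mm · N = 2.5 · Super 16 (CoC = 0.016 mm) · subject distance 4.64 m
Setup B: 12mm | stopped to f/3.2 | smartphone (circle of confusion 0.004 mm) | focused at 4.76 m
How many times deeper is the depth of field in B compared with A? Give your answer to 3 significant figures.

Setup A: H = 24²/(2.5×0.016) + 24 ≈ 14424.0 mm; DoF = Df − Dn = 6829.1 − 3513.7 ≈ 3315.4 mm.
Setup B: H = 12²/(3.2×0.004) + 12 ≈ 11262.0 mm; DoF = Df − Dn = 8235.9 − 3347.3 ≈ 4888.6 mm.
Ratio = 4888.6 / 3315.4 ≈ 1.47.

1.47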